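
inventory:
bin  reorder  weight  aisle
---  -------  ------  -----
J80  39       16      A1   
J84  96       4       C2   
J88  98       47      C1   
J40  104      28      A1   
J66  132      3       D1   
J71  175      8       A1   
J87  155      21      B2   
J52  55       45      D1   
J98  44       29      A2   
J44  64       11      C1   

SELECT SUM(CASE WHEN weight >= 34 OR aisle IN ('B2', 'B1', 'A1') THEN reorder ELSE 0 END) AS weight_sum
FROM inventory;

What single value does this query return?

626

bin=J80: ✓ → 39
bin=J84: ✗
bin=J88: ✓ → 98
bin=J40: ✓ → 104
bin=J66: ✗
bin=J71: ✓ → 175
bin=J87: ✓ → 155
bin=J52: ✓ → 55
bin=J98: ✗
bin=J44: ✗
weight_sum = 39 + 98 + 104 + 175 + 155 + 55 = 626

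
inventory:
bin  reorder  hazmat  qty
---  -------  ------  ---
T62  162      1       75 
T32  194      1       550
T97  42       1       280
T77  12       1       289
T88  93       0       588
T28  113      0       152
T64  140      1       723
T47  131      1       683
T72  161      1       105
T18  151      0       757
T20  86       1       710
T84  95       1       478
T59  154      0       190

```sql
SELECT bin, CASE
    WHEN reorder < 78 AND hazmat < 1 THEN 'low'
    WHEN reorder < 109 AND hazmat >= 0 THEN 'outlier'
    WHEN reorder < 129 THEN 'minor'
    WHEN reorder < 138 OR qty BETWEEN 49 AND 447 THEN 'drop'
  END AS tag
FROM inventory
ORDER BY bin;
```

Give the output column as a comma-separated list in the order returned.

NULL, outlier, minor, NULL, drop, drop, drop, NULL, drop, outlier, outlier, outlier, outlier

bin=T18: (no match → NULL) → NULL
bin=T20: reorder < 109 AND hazmat >= 0 → outlier
bin=T28: reorder < 129 → minor
bin=T32: (no match → NULL) → NULL
bin=T47: reorder < 138 OR qty BETWEEN 49 AND 447 → drop
bin=T59: reorder < 138 OR qty BETWEEN 49 AND 447 → drop
bin=T62: reorder < 138 OR qty BETWEEN 49 AND 447 → drop
bin=T64: (no match → NULL) → NULL
bin=T72: reorder < 138 OR qty BETWEEN 49 AND 447 → drop
bin=T77: reorder < 109 AND hazmat >= 0 → outlier
bin=T84: reorder < 109 AND hazmat >= 0 → outlier
bin=T88: reorder < 109 AND hazmat >= 0 → outlier
bin=T97: reorder < 109 AND hazmat >= 0 → outlier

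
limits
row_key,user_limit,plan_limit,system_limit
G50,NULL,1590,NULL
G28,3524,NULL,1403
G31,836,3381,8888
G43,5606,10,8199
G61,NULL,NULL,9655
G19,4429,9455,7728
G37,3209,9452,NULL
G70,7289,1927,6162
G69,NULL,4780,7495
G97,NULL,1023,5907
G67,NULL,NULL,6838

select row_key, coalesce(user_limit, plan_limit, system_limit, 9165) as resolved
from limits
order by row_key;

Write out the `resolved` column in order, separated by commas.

row_key=G19: user_limit=4429 → 4429
row_key=G28: user_limit=3524 → 3524
row_key=G31: user_limit=836 → 836
row_key=G37: user_limit=3209 → 3209
row_key=G43: user_limit=5606 → 5606
row_key=G50: user_limit=NULL, plan_limit=1590 → 1590
row_key=G61: user_limit=NULL, plan_limit=NULL, system_limit=9655 → 9655
row_key=G67: user_limit=NULL, plan_limit=NULL, system_limit=6838 → 6838
row_key=G69: user_limit=NULL, plan_limit=4780 → 4780
row_key=G70: user_limit=7289 → 7289
row_key=G97: user_limit=NULL, plan_limit=1023 → 1023

4429, 3524, 836, 3209, 5606, 1590, 9655, 6838, 4780, 7289, 1023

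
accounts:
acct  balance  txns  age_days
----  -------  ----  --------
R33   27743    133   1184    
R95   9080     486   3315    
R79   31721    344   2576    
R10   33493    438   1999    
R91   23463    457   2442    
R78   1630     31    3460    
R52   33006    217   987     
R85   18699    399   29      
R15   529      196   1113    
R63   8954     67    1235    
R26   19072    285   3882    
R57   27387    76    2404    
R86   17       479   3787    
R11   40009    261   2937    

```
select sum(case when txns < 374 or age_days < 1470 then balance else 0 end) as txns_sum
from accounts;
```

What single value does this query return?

208750

acct=R33: ✓ → 27743
acct=R95: ✗
acct=R79: ✓ → 31721
acct=R10: ✗
acct=R91: ✗
acct=R78: ✓ → 1630
acct=R52: ✓ → 33006
acct=R85: ✓ → 18699
acct=R15: ✓ → 529
acct=R63: ✓ → 8954
acct=R26: ✓ → 19072
acct=R57: ✓ → 27387
acct=R86: ✗
acct=R11: ✓ → 40009
txns_sum = 27743 + 31721 + 1630 + 33006 + 18699 + 529 + 8954 + 19072 + 27387 + 40009 = 208750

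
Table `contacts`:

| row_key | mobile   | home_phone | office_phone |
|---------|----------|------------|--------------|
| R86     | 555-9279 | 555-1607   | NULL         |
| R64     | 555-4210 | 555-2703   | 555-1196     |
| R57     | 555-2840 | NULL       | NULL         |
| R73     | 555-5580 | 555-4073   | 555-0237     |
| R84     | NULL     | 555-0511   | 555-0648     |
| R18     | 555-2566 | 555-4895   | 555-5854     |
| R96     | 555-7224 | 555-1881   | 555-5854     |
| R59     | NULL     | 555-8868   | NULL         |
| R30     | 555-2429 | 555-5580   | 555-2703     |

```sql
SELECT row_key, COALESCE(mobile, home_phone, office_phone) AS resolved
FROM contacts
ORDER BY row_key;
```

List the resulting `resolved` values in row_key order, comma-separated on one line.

row_key=R18: mobile=555-2566 → 555-2566
row_key=R30: mobile=555-2429 → 555-2429
row_key=R57: mobile=555-2840 → 555-2840
row_key=R59: mobile=NULL, home_phone=555-8868 → 555-8868
row_key=R64: mobile=555-4210 → 555-4210
row_key=R73: mobile=555-5580 → 555-5580
row_key=R84: mobile=NULL, home_phone=555-0511 → 555-0511
row_key=R86: mobile=555-9279 → 555-9279
row_key=R96: mobile=555-7224 → 555-7224

555-2566, 555-2429, 555-2840, 555-8868, 555-4210, 555-5580, 555-0511, 555-9279, 555-7224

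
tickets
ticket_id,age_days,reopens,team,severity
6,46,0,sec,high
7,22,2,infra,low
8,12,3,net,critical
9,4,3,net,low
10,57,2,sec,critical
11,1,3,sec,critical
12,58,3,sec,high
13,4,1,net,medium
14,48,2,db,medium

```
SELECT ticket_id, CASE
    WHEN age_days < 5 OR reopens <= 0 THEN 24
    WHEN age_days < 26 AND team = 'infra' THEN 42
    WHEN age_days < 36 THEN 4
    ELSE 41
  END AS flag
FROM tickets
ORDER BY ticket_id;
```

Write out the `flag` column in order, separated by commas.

24, 42, 4, 24, 41, 24, 41, 24, 41

ticket_id=6: age_days < 5 OR reopens <= 0 → 24
ticket_id=7: age_days < 26 AND team = 'infra' → 42
ticket_id=8: age_days < 36 → 4
ticket_id=9: age_days < 5 OR reopens <= 0 → 24
ticket_id=10: ELSE → 41
ticket_id=11: age_days < 5 OR reopens <= 0 → 24
ticket_id=12: ELSE → 41
ticket_id=13: age_days < 5 OR reopens <= 0 → 24
ticket_id=14: ELSE → 41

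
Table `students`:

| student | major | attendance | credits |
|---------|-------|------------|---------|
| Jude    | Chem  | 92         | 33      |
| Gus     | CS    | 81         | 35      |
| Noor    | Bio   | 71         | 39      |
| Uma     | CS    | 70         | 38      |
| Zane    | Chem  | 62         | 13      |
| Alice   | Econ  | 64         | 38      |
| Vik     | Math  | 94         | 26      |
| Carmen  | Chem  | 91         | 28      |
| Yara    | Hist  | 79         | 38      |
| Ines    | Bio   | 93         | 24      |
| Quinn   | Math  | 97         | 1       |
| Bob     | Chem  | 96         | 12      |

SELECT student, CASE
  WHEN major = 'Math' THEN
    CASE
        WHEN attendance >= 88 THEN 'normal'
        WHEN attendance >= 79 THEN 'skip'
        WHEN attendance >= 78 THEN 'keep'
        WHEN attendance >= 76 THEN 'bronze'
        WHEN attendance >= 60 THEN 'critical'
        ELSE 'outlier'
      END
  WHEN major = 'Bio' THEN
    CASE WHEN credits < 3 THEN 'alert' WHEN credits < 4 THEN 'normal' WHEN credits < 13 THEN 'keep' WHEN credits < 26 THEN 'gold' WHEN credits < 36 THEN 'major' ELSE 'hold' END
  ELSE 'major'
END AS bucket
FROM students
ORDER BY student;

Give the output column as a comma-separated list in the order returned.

major, major, major, major, gold, major, hold, normal, major, normal, major, major

student=Alice: major='Econ' → outer ELSE → major
student=Bob: major='Chem' → outer ELSE → major
student=Carmen: major='Chem' → outer ELSE → major
student=Gus: major='CS' → outer ELSE → major
student=Ines: major='Bio' → inner[credits < 26] → gold
student=Jude: major='Chem' → outer ELSE → major
student=Noor: major='Bio' → inner[ELSE] → hold
student=Quinn: major='Math' → inner[attendance >= 88] → normal
student=Uma: major='CS' → outer ELSE → major
student=Vik: major='Math' → inner[attendance >= 88] → normal
student=Yara: major='Hist' → outer ELSE → major
student=Zane: major='Chem' → outer ELSE → major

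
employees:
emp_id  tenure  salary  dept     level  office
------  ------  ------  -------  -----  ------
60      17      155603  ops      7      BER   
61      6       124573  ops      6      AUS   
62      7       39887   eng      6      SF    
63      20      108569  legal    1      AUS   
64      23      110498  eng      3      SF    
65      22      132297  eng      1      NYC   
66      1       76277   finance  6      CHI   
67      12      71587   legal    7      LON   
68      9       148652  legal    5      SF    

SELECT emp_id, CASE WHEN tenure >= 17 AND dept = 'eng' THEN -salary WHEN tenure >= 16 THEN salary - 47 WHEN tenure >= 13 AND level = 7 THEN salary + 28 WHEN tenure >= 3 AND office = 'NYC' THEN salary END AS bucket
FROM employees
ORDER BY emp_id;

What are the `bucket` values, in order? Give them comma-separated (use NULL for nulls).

emp_id=60: tenure >= 16 → 155556
emp_id=61: (no match → NULL) → NULL
emp_id=62: (no match → NULL) → NULL
emp_id=63: tenure >= 16 → 108522
emp_id=64: tenure >= 17 AND dept = 'eng' → -110498
emp_id=65: tenure >= 17 AND dept = 'eng' → -132297
emp_id=66: (no match → NULL) → NULL
emp_id=67: (no match → NULL) → NULL
emp_id=68: (no match → NULL) → NULL

155556, NULL, NULL, 108522, -110498, -132297, NULL, NULL, NULL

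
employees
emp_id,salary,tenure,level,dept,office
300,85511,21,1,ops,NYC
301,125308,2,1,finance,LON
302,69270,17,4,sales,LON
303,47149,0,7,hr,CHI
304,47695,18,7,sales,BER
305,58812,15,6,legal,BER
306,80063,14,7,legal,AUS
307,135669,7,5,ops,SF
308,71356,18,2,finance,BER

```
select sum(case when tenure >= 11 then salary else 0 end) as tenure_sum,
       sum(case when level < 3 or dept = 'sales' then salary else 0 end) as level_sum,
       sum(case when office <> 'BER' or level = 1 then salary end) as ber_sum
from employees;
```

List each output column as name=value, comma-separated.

tenure_sum=412707, level_sum=399140, ber_sum=542970

[tenure_sum: tenure >= 11]
emp_id=300: ✓ → 85511
emp_id=301: ✗
emp_id=302: ✓ → 69270
emp_id=303: ✗
emp_id=304: ✓ → 47695
emp_id=305: ✓ → 58812
emp_id=306: ✓ → 80063
emp_id=307: ✗
emp_id=308: ✓ → 71356
tenure_sum = 85511 + 69270 + 47695 + 58812 + 80063 + 71356 = 412707
—
[level_sum: level < 3 or dept = 'sales']
emp_id=300: ✓ → 85511
emp_id=301: ✓ → 125308
emp_id=302: ✓ → 69270
emp_id=303: ✗
emp_id=304: ✓ → 47695
emp_id=305: ✗
emp_id=306: ✗
emp_id=307: ✗
emp_id=308: ✓ → 71356
level_sum = 85511 + 125308 + 69270 + 47695 + 71356 = 399140
—
[ber_sum: office <> 'BER' or level = 1]
emp_id=300: ✓ → 85511
emp_id=301: ✓ → 125308
emp_id=302: ✓ → 69270
emp_id=303: ✓ → 47149
emp_id=304: ✗
emp_id=305: ✗
emp_id=306: ✓ → 80063
emp_id=307: ✓ → 135669
emp_id=308: ✗
ber_sum = 85511 + 125308 + 69270 + 47149 + 80063 + 135669 = 542970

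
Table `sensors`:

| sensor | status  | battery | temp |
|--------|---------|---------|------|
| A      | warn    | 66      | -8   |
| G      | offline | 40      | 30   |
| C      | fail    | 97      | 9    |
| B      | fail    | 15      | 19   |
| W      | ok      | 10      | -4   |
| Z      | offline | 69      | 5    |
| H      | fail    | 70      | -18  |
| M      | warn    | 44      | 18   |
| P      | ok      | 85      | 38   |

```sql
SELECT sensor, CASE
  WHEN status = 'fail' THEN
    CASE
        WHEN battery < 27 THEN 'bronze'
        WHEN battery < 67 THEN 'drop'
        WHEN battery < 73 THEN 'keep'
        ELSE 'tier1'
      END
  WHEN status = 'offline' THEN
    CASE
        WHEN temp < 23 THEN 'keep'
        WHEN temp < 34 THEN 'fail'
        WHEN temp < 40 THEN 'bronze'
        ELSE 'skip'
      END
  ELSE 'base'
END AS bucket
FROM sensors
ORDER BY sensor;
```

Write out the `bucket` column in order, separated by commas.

base, bronze, tier1, fail, keep, base, base, base, keep

sensor=A: status='warn' → outer ELSE → base
sensor=B: status='fail' → inner[battery < 27] → bronze
sensor=C: status='fail' → inner[ELSE] → tier1
sensor=G: status='offline' → inner[temp < 34] → fail
sensor=H: status='fail' → inner[battery < 73] → keep
sensor=M: status='warn' → outer ELSE → base
sensor=P: status='ok' → outer ELSE → base
sensor=W: status='ok' → outer ELSE → base
sensor=Z: status='offline' → inner[temp < 23] → keep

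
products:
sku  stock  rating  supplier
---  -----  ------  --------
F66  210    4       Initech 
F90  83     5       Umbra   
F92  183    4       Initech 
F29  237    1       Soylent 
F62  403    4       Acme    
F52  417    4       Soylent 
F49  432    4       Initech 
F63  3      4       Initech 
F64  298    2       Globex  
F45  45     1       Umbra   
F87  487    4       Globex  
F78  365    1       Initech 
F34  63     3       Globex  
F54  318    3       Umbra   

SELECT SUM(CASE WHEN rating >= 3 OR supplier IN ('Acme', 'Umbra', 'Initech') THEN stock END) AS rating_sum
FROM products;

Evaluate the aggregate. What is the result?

3009

sku=F66: ✓ → 210
sku=F90: ✓ → 83
sku=F92: ✓ → 183
sku=F29: ✗
sku=F62: ✓ → 403
sku=F52: ✓ → 417
sku=F49: ✓ → 432
sku=F63: ✓ → 3
sku=F64: ✗
sku=F45: ✓ → 45
sku=F87: ✓ → 487
sku=F78: ✓ → 365
sku=F34: ✓ → 63
sku=F54: ✓ → 318
rating_sum = 210 + 83 + 183 + 403 + 417 + 432 + 3 + 45 + 487 + 365 + 63 + 318 = 3009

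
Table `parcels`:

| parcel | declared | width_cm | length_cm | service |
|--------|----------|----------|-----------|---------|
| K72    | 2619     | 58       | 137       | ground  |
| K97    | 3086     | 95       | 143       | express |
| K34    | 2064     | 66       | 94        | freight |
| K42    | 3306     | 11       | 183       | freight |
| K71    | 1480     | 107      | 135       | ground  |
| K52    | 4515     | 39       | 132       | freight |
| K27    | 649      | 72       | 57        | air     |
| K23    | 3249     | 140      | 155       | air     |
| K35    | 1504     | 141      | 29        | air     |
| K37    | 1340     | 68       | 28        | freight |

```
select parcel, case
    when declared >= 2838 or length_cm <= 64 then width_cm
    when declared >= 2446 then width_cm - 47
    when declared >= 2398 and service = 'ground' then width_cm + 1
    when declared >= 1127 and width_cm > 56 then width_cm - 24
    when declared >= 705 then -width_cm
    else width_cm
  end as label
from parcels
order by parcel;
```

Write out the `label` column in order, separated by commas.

140, 72, 42, 141, 68, 11, 39, 83, 11, 95

parcel=K23: declared >= 2838 or length_cm <= 64 → 140
parcel=K27: declared >= 2838 or length_cm <= 64 → 72
parcel=K34: declared >= 1127 and width_cm > 56 → 42
parcel=K35: declared >= 2838 or length_cm <= 64 → 141
parcel=K37: declared >= 2838 or length_cm <= 64 → 68
parcel=K42: declared >= 2838 or length_cm <= 64 → 11
parcel=K52: declared >= 2838 or length_cm <= 64 → 39
parcel=K71: declared >= 1127 and width_cm > 56 → 83
parcel=K72: declared >= 2446 → 11
parcel=K97: declared >= 2838 or length_cm <= 64 → 95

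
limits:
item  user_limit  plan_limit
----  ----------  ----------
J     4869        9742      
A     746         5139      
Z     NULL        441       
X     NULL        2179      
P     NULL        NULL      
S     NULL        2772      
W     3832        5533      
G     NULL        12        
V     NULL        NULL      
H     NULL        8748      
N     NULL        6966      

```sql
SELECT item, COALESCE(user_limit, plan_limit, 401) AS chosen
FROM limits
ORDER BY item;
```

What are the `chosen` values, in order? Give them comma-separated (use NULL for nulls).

item=A: user_limit=746 → 746
item=G: user_limit=NULL, plan_limit=12 → 12
item=H: user_limit=NULL, plan_limit=8748 → 8748
item=J: user_limit=4869 → 4869
item=N: user_limit=NULL, plan_limit=6966 → 6966
item=P: user_limit=NULL, plan_limit=NULL, → literal 401 → 401
item=S: user_limit=NULL, plan_limit=2772 → 2772
item=V: user_limit=NULL, plan_limit=NULL, → literal 401 → 401
item=W: user_limit=3832 → 3832
item=X: user_limit=NULL, plan_limit=2179 → 2179
item=Z: user_limit=NULL, plan_limit=441 → 441

746, 12, 8748, 4869, 6966, 401, 2772, 401, 3832, 2179, 441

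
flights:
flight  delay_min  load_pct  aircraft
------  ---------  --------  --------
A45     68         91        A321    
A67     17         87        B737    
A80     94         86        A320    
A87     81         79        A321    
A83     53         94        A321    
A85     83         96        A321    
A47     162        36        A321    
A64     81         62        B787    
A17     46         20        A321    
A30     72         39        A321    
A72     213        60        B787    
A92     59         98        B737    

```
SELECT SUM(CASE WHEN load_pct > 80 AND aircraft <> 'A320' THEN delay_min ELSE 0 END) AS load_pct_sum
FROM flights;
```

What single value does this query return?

flight=A45: ✓ → 68
flight=A67: ✓ → 17
flight=A80: ✗
flight=A87: ✗
flight=A83: ✓ → 53
flight=A85: ✓ → 83
flight=A47: ✗
flight=A64: ✗
flight=A17: ✗
flight=A30: ✗
flight=A72: ✗
flight=A92: ✓ → 59
load_pct_sum = 68 + 17 + 53 + 83 + 59 = 280

280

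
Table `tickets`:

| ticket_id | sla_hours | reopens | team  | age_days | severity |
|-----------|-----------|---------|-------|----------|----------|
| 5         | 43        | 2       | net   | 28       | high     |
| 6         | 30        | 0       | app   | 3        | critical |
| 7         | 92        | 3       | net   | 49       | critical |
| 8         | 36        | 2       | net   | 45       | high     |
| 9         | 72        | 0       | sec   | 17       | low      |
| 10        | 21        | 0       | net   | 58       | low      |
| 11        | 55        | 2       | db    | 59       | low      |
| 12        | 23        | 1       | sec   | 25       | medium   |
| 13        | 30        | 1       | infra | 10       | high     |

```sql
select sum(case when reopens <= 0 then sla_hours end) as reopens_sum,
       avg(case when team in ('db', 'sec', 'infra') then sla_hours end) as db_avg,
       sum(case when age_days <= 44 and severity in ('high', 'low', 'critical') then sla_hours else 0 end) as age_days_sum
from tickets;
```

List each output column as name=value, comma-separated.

[reopens_sum: reopens <= 0]
ticket_id=5: ✗
ticket_id=6: ✓ → 30
ticket_id=7: ✗
ticket_id=8: ✗
ticket_id=9: ✓ → 72
ticket_id=10: ✓ → 21
ticket_id=11: ✗
ticket_id=12: ✗
ticket_id=13: ✗
reopens_sum = 30 + 72 + 21 = 123
—
[db_avg: team in ('db', 'sec', 'infra')]
ticket_id=5: ✗
ticket_id=6: ✗
ticket_id=7: ✗
ticket_id=8: ✗
ticket_id=9: ✓ → 72
ticket_id=10: ✗
ticket_id=11: ✓ → 55
ticket_id=12: ✓ → 23
ticket_id=13: ✓ → 30
db_avg = (72 + 55 + 23 + 30) / 4 = 45
—
[age_days_sum: age_days <= 44 and severity in ('high', 'low', 'critical')]
ticket_id=5: ✓ → 43
ticket_id=6: ✓ → 30
ticket_id=7: ✗
ticket_id=8: ✗
ticket_id=9: ✓ → 72
ticket_id=10: ✗
ticket_id=11: ✗
ticket_id=12: ✗
ticket_id=13: ✓ → 30
age_days_sum = 43 + 30 + 72 + 30 = 175

reopens_sum=123, db_avg=45, age_days_sum=175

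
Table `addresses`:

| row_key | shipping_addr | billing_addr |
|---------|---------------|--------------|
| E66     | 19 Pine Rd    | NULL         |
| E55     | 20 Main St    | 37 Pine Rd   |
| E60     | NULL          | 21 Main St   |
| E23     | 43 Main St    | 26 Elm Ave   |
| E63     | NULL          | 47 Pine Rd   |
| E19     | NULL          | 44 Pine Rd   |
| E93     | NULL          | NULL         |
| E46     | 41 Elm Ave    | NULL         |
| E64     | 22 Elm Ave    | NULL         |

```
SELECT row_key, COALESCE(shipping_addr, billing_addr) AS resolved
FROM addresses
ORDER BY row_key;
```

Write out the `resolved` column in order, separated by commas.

row_key=E19: shipping_addr=NULL, billing_addr=44 Pine Rd → 44 Pine Rd
row_key=E23: shipping_addr=43 Main St → 43 Main St
row_key=E46: shipping_addr=41 Elm Ave → 41 Elm Ave
row_key=E55: shipping_addr=20 Main St → 20 Main St
row_key=E60: shipping_addr=NULL, billing_addr=21 Main St → 21 Main St
row_key=E63: shipping_addr=NULL, billing_addr=47 Pine Rd → 47 Pine Rd
row_key=E64: shipping_addr=22 Elm Ave → 22 Elm Ave
row_key=E66: shipping_addr=19 Pine Rd → 19 Pine Rd
row_key=E93: shipping_addr=NULL, billing_addr=NULL (all NULL) → NULL

44 Pine Rd, 43 Main St, 41 Elm Ave, 20 Main St, 21 Main St, 47 Pine Rd, 22 Elm Ave, 19 Pine Rd, NULL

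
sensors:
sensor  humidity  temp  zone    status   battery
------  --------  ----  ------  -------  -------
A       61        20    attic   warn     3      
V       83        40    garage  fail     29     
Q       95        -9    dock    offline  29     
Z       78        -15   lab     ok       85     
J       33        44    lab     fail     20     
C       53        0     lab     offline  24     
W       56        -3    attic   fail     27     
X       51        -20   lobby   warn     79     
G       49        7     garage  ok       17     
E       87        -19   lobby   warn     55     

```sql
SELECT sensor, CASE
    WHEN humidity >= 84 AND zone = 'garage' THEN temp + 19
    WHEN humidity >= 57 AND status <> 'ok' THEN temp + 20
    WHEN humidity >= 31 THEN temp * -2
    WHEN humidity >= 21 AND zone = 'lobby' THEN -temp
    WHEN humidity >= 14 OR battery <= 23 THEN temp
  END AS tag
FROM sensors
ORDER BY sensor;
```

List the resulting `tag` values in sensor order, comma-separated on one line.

40, 0, 1, -14, -88, 11, 60, 6, 40, 30

sensor=A: humidity >= 57 AND status <> 'ok' → 40
sensor=C: humidity >= 31 → 0
sensor=E: humidity >= 57 AND status <> 'ok' → 1
sensor=G: humidity >= 31 → -14
sensor=J: humidity >= 31 → -88
sensor=Q: humidity >= 57 AND status <> 'ok' → 11
sensor=V: humidity >= 57 AND status <> 'ok' → 60
sensor=W: humidity >= 31 → 6
sensor=X: humidity >= 31 → 40
sensor=Z: humidity >= 31 → 30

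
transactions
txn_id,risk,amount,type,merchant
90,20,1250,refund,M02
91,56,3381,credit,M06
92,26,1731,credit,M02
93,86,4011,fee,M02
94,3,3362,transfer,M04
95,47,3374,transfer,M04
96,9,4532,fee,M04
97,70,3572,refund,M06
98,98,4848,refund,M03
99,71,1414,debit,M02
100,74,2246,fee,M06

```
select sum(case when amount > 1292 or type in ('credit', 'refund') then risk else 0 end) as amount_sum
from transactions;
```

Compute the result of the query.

txn_id=90: ✓ → 20
txn_id=91: ✓ → 56
txn_id=92: ✓ → 26
txn_id=93: ✓ → 86
txn_id=94: ✓ → 3
txn_id=95: ✓ → 47
txn_id=96: ✓ → 9
txn_id=97: ✓ → 70
txn_id=98: ✓ → 98
txn_id=99: ✓ → 71
txn_id=100: ✓ → 74
amount_sum = 20 + 56 + 26 + 86 + 3 + 47 + 9 + 70 + 98 + 71 + 74 = 560

560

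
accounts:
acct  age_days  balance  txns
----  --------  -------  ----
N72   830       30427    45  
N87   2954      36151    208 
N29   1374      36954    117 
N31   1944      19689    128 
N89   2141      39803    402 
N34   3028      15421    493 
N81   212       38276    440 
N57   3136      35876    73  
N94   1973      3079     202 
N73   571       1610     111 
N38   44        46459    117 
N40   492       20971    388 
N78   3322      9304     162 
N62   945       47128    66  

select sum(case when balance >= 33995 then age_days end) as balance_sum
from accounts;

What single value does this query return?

10806

acct=N72: ✗
acct=N87: ✓ → 2954
acct=N29: ✓ → 1374
acct=N31: ✗
acct=N89: ✓ → 2141
acct=N34: ✗
acct=N81: ✓ → 212
acct=N57: ✓ → 3136
acct=N94: ✗
acct=N73: ✗
acct=N38: ✓ → 44
acct=N40: ✗
acct=N78: ✗
acct=N62: ✓ → 945
balance_sum = 2954 + 1374 + 2141 + 212 + 3136 + 44 + 945 = 10806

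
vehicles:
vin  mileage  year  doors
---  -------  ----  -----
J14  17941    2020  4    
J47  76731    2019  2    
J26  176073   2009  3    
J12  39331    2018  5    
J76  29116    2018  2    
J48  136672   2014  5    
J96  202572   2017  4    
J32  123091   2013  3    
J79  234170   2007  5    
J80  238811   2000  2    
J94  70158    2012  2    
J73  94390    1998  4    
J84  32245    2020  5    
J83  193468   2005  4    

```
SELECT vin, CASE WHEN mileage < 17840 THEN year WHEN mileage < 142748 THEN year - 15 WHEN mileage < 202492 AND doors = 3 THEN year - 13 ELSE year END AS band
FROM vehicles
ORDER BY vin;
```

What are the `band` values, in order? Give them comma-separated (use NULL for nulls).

2003, 2005, 1996, 1998, 2004, 1999, 1983, 2003, 2007, 2000, 2005, 2005, 1997, 2017

vin=J12: mileage < 142748 → 2003
vin=J14: mileage < 142748 → 2005
vin=J26: mileage < 202492 AND doors = 3 → 1996
vin=J32: mileage < 142748 → 1998
vin=J47: mileage < 142748 → 2004
vin=J48: mileage < 142748 → 1999
vin=J73: mileage < 142748 → 1983
vin=J76: mileage < 142748 → 2003
vin=J79: ELSE → 2007
vin=J80: ELSE → 2000
vin=J83: ELSE → 2005
vin=J84: mileage < 142748 → 2005
vin=J94: mileage < 142748 → 1997
vin=J96: ELSE → 2017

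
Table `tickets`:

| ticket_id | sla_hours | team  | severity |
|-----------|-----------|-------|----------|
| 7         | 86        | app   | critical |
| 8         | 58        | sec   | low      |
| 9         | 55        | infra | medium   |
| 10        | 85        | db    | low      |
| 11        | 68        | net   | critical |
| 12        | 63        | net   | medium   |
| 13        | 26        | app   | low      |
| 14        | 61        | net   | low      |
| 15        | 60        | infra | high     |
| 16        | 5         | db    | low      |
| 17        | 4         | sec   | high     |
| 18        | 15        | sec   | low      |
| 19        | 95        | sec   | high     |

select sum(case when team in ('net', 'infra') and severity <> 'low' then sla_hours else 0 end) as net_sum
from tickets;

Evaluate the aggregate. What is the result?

ticket_id=7: ✗
ticket_id=8: ✗
ticket_id=9: ✓ → 55
ticket_id=10: ✗
ticket_id=11: ✓ → 68
ticket_id=12: ✓ → 63
ticket_id=13: ✗
ticket_id=14: ✗
ticket_id=15: ✓ → 60
ticket_id=16: ✗
ticket_id=17: ✗
ticket_id=18: ✗
ticket_id=19: ✗
net_sum = 55 + 68 + 63 + 60 = 246

246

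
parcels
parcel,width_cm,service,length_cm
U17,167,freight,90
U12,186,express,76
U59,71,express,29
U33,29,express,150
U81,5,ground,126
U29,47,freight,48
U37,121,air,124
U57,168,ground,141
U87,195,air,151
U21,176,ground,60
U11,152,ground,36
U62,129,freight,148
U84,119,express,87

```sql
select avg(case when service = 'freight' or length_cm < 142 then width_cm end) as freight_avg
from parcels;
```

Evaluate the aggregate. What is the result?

121.9090909091

parcel=U17: ✓ → 167
parcel=U12: ✓ → 186
parcel=U59: ✓ → 71
parcel=U33: ✗
parcel=U81: ✓ → 5
parcel=U29: ✓ → 47
parcel=U37: ✓ → 121
parcel=U57: ✓ → 168
parcel=U87: ✗
parcel=U21: ✓ → 176
parcel=U11: ✓ → 152
parcel=U62: ✓ → 129
parcel=U84: ✓ → 119
freight_avg = (167 + 186 + 71 + 5 + 47 + 121 + 168 + 176 + 152 + 129 + 119) / 11 = 121.9090909091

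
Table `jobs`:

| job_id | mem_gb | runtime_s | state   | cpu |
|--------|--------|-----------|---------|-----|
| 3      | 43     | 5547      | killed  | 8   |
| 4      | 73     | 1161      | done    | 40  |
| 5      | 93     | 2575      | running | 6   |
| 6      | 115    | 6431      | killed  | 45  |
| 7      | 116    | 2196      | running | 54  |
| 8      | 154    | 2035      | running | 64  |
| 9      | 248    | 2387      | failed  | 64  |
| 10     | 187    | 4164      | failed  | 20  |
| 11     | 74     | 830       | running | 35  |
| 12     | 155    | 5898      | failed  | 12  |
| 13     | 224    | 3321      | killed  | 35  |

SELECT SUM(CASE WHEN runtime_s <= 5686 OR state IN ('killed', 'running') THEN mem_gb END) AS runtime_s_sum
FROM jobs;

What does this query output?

1327

job_id=3: ✓ → 43
job_id=4: ✓ → 73
job_id=5: ✓ → 93
job_id=6: ✓ → 115
job_id=7: ✓ → 116
job_id=8: ✓ → 154
job_id=9: ✓ → 248
job_id=10: ✓ → 187
job_id=11: ✓ → 74
job_id=12: ✗
job_id=13: ✓ → 224
runtime_s_sum = 43 + 73 + 93 + 115 + 116 + 154 + 248 + 187 + 74 + 224 = 1327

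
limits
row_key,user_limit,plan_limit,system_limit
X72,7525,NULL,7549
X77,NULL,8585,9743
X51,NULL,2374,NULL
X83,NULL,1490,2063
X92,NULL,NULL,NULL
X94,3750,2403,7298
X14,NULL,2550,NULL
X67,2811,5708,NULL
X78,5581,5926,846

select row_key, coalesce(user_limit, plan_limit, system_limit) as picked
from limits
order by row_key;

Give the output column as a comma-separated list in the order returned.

row_key=X14: user_limit=NULL, plan_limit=2550 → 2550
row_key=X51: user_limit=NULL, plan_limit=2374 → 2374
row_key=X67: user_limit=2811 → 2811
row_key=X72: user_limit=7525 → 7525
row_key=X77: user_limit=NULL, plan_limit=8585 → 8585
row_key=X78: user_limit=5581 → 5581
row_key=X83: user_limit=NULL, plan_limit=1490 → 1490
row_key=X92: user_limit=NULL, plan_limit=NULL, system_limit=NULL (all NULL) → NULL
row_key=X94: user_limit=3750 → 3750

2550, 2374, 2811, 7525, 8585, 5581, 1490, NULL, 3750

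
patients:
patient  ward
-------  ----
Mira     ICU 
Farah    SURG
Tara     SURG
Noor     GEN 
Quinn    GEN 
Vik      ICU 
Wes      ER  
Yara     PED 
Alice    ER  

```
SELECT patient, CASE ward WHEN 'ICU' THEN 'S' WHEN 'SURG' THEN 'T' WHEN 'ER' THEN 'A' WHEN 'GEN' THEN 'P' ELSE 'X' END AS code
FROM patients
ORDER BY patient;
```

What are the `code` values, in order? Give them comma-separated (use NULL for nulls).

A, T, S, P, P, T, S, A, X

patient=Alice: ward='ER' → A
patient=Farah: ward='SURG' → T
patient=Mira: ward='ICU' → S
patient=Noor: ward='GEN' → P
patient=Quinn: ward='GEN' → P
patient=Tara: ward='SURG' → T
patient=Vik: ward='ICU' → S
patient=Wes: ward='ER' → A
patient=Yara: ELSE → X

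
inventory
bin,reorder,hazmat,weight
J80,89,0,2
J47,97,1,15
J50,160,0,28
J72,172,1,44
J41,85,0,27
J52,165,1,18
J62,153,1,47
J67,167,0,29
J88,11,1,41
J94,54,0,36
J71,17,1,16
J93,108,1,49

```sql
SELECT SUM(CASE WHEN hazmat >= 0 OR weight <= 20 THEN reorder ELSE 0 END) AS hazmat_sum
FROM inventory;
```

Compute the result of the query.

1278

bin=J80: ✓ → 89
bin=J47: ✓ → 97
bin=J50: ✓ → 160
bin=J72: ✓ → 172
bin=J41: ✓ → 85
bin=J52: ✓ → 165
bin=J62: ✓ → 153
bin=J67: ✓ → 167
bin=J88: ✓ → 11
bin=J94: ✓ → 54
bin=J71: ✓ → 17
bin=J93: ✓ → 108
hazmat_sum = 89 + 97 + 160 + 172 + 85 + 165 + 153 + 167 + 11 + 54 + 17 + 108 = 1278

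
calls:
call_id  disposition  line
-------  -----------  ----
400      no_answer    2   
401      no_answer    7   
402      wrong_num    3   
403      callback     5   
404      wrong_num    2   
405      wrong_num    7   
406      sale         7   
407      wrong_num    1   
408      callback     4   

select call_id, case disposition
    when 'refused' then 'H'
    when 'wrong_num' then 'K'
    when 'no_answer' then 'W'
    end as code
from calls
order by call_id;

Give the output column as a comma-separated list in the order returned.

W, W, K, NULL, K, K, NULL, K, NULL

call_id=400: disposition='no_answer' → W
call_id=401: disposition='no_answer' → W
call_id=402: disposition='wrong_num' → K
call_id=403: (no match → NULL) → NULL
call_id=404: disposition='wrong_num' → K
call_id=405: disposition='wrong_num' → K
call_id=406: (no match → NULL) → NULL
call_id=407: disposition='wrong_num' → K
call_id=408: (no match → NULL) → NULL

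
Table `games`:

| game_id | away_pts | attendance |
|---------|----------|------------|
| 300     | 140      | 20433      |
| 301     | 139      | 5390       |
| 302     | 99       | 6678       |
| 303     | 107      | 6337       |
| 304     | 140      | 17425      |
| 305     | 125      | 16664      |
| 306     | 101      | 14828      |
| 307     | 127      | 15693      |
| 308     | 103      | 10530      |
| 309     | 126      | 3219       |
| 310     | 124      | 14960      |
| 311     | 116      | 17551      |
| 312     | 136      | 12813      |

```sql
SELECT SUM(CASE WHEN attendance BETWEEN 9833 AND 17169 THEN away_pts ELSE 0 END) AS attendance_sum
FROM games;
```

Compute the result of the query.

game_id=300: ✗
game_id=301: ✗
game_id=302: ✗
game_id=303: ✗
game_id=304: ✗
game_id=305: ✓ → 125
game_id=306: ✓ → 101
game_id=307: ✓ → 127
game_id=308: ✓ → 103
game_id=309: ✗
game_id=310: ✓ → 124
game_id=311: ✗
game_id=312: ✓ → 136
attendance_sum = 125 + 101 + 127 + 103 + 124 + 136 = 716

716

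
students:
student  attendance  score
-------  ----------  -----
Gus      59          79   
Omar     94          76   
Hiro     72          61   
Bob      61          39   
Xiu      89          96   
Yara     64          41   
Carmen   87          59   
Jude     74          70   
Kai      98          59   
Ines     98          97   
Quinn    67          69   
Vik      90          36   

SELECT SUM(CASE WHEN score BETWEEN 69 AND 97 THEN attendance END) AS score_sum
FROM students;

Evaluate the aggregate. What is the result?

student=Gus: ✓ → 59
student=Omar: ✓ → 94
student=Hiro: ✗
student=Bob: ✗
student=Xiu: ✓ → 89
student=Yara: ✗
student=Carmen: ✗
student=Jude: ✓ → 74
student=Kai: ✗
student=Ines: ✓ → 98
student=Quinn: ✓ → 67
student=Vik: ✗
score_sum = 59 + 94 + 89 + 74 + 98 + 67 = 481

481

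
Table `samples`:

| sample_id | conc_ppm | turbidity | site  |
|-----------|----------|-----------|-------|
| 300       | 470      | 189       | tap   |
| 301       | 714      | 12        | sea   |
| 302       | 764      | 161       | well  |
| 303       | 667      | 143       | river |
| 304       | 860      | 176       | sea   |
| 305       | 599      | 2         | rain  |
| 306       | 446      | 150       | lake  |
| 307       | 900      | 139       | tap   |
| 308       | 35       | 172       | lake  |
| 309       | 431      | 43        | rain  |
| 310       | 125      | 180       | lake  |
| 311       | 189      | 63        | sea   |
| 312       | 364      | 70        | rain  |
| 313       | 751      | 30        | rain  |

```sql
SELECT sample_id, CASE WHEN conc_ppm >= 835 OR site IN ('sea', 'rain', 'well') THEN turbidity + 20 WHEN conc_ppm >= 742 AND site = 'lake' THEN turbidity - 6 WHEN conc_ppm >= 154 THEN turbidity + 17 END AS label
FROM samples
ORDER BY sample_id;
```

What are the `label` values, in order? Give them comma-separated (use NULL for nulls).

206, 32, 181, 160, 196, 22, 167, 159, NULL, 63, NULL, 83, 90, 50

sample_id=300: conc_ppm >= 154 → 206
sample_id=301: conc_ppm >= 835 OR site IN ('sea', 'rain', 'well') → 32
sample_id=302: conc_ppm >= 835 OR site IN ('sea', 'rain', 'well') → 181
sample_id=303: conc_ppm >= 154 → 160
sample_id=304: conc_ppm >= 835 OR site IN ('sea', 'rain', 'well') → 196
sample_id=305: conc_ppm >= 835 OR site IN ('sea', 'rain', 'well') → 22
sample_id=306: conc_ppm >= 154 → 167
sample_id=307: conc_ppm >= 835 OR site IN ('sea', 'rain', 'well') → 159
sample_id=308: (no match → NULL) → NULL
sample_id=309: conc_ppm >= 835 OR site IN ('sea', 'rain', 'well') → 63
sample_id=310: (no match → NULL) → NULL
sample_id=311: conc_ppm >= 835 OR site IN ('sea', 'rain', 'well') → 83
sample_id=312: conc_ppm >= 835 OR site IN ('sea', 'rain', 'well') → 90
sample_id=313: conc_ppm >= 835 OR site IN ('sea', 'rain', 'well') → 50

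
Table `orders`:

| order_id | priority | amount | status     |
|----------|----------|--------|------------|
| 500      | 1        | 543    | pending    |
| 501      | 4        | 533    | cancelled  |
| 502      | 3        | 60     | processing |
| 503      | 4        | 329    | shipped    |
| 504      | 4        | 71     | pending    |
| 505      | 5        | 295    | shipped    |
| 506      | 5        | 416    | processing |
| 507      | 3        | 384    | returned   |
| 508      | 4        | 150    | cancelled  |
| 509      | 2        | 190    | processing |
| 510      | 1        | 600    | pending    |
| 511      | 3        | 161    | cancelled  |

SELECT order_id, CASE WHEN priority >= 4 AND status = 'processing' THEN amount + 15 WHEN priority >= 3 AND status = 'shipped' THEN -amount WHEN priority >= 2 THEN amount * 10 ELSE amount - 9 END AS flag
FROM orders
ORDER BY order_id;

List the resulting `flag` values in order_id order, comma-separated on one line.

534, 5330, 600, -329, 710, -295, 431, 3840, 1500, 1900, 591, 1610

order_id=500: ELSE → 534
order_id=501: priority >= 2 → 5330
order_id=502: priority >= 2 → 600
order_id=503: priority >= 3 AND status = 'shipped' → -329
order_id=504: priority >= 2 → 710
order_id=505: priority >= 3 AND status = 'shipped' → -295
order_id=506: priority >= 4 AND status = 'processing' → 431
order_id=507: priority >= 2 → 3840
order_id=508: priority >= 2 → 1500
order_id=509: priority >= 2 → 1900
order_id=510: ELSE → 591
order_id=511: priority >= 2 → 1610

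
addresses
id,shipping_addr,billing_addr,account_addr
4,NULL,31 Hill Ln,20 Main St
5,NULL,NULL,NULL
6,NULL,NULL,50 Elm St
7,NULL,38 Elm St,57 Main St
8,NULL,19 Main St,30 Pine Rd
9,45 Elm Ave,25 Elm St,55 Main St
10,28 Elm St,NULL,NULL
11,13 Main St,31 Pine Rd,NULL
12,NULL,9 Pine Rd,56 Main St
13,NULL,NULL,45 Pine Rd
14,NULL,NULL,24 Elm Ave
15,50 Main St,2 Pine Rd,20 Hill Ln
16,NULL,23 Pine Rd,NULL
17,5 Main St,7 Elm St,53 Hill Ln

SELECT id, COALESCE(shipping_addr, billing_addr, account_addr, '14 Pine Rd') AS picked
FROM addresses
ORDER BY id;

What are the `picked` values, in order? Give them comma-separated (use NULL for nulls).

31 Hill Ln, 14 Pine Rd, 50 Elm St, 38 Elm St, 19 Main St, 45 Elm Ave, 28 Elm St, 13 Main St, 9 Pine Rd, 45 Pine Rd, 24 Elm Ave, 50 Main St, 23 Pine Rd, 5 Main St

id=4: shipping_addr=NULL, billing_addr=31 Hill Ln → 31 Hill Ln
id=5: shipping_addr=NULL, billing_addr=NULL, account_addr=NULL, → literal 14 Pine Rd → 14 Pine Rd
id=6: shipping_addr=NULL, billing_addr=NULL, account_addr=50 Elm St → 50 Elm St
id=7: shipping_addr=NULL, billing_addr=38 Elm St → 38 Elm St
id=8: shipping_addr=NULL, billing_addr=19 Main St → 19 Main St
id=9: shipping_addr=45 Elm Ave → 45 Elm Ave
id=10: shipping_addr=28 Elm St → 28 Elm St
id=11: shipping_addr=13 Main St → 13 Main St
id=12: shipping_addr=NULL, billing_addr=9 Pine Rd → 9 Pine Rd
id=13: shipping_addr=NULL, billing_addr=NULL, account_addr=45 Pine Rd → 45 Pine Rd
id=14: shipping_addr=NULL, billing_addr=NULL, account_addr=24 Elm Ave → 24 Elm Ave
id=15: shipping_addr=50 Main St → 50 Main St
id=16: shipping_addr=NULL, billing_addr=23 Pine Rd → 23 Pine Rd
id=17: shipping_addr=5 Main St → 5 Main St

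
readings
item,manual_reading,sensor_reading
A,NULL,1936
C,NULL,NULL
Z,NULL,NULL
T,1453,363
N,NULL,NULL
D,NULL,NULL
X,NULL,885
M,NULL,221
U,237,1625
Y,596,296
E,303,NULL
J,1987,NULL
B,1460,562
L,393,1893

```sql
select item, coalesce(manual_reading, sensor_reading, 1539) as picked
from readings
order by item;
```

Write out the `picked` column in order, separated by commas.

1936, 1460, 1539, 1539, 303, 1987, 393, 221, 1539, 1453, 237, 885, 596, 1539

item=A: manual_reading=NULL, sensor_reading=1936 → 1936
item=B: manual_reading=1460 → 1460
item=C: manual_reading=NULL, sensor_reading=NULL, → literal 1539 → 1539
item=D: manual_reading=NULL, sensor_reading=NULL, → literal 1539 → 1539
item=E: manual_reading=303 → 303
item=J: manual_reading=1987 → 1987
item=L: manual_reading=393 → 393
item=M: manual_reading=NULL, sensor_reading=221 → 221
item=N: manual_reading=NULL, sensor_reading=NULL, → literal 1539 → 1539
item=T: manual_reading=1453 → 1453
item=U: manual_reading=237 → 237
item=X: manual_reading=NULL, sensor_reading=885 → 885
item=Y: manual_reading=596 → 596
item=Z: manual_reading=NULL, sensor_reading=NULL, → literal 1539 → 1539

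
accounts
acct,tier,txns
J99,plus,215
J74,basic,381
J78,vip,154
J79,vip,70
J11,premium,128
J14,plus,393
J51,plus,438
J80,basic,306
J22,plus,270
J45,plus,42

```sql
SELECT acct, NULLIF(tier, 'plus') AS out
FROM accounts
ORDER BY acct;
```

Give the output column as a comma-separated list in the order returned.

premium, NULL, NULL, NULL, NULL, basic, vip, vip, basic, NULL

acct=J11: tier=premium vs plus: differ → premium
acct=J14: tier=plus vs plus: equal → NULL
acct=J22: tier=plus vs plus: equal → NULL
acct=J45: tier=plus vs plus: equal → NULL
acct=J51: tier=plus vs plus: equal → NULL
acct=J74: tier=basic vs plus: differ → basic
acct=J78: tier=vip vs plus: differ → vip
acct=J79: tier=vip vs plus: differ → vip
acct=J80: tier=basic vs plus: differ → basic
acct=J99: tier=plus vs plus: equal → NULL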